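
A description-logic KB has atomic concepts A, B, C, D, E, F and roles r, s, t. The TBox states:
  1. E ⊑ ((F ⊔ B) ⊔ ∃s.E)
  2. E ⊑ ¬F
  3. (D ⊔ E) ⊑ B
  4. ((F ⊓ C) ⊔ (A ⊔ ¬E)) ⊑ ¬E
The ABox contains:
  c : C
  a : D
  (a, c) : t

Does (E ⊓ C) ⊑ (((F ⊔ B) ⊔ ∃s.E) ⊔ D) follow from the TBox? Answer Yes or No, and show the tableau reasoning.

Yes

1. (E ⊓ C) ⊑ (((F ⊔ B) ⊔ ∃s.E) ⊔ D)  ⇔  ((E ⊓ C) ⊓ (((¬F ⊓ ¬B) ⊓ ∀s.¬E) ⊓ ¬D)) unsat w.r.t. T
   all branches close; clash {B, ¬B} at x₀
2. Hence (E ⊓ C) ⊑ (((F ⊔ B) ⊔ ∃s.E) ⊔ D): entailed.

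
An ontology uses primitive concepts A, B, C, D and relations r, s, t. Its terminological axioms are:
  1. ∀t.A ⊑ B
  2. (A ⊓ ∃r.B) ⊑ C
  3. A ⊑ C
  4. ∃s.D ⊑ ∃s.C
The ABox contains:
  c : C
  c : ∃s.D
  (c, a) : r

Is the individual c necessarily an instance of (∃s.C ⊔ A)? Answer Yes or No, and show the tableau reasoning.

Yes

1. c : (∃s.C ⊔ A)?  L(c) = {C, ∃s.D} ∪ {(∀s.¬C ⊓ ¬A)}
   clash {C, ¬C} at an ∃-successor — c ∈ (∃s.C ⊔ A)
2. Hence c : (∃s.C ⊔ A): entailed.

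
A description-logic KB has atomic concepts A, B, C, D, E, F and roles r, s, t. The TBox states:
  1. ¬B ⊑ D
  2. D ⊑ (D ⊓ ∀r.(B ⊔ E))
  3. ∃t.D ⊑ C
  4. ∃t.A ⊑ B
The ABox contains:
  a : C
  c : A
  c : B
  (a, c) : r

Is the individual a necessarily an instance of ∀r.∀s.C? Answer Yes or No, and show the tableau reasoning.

No

1. a : ∀r.∀s.C?  L(a) = {C} ∪ {∃r.∃s.¬C}
   open: L(a) ⊇ {B, C, ¬D, ∃r.∃s.¬C} (+ ∃-successors) — a ∉ ∀r.∀s.C possible
2. Hence a : ∀r.∀s.C: not entailed.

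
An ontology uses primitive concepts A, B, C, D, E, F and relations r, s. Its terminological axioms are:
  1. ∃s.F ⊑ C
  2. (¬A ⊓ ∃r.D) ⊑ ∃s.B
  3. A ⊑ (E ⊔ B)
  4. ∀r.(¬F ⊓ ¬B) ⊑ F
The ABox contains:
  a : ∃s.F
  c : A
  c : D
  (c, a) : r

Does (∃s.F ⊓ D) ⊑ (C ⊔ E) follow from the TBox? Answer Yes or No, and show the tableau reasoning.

1. (∃s.F ⊓ D) ⊑ (C ⊔ E)  ⇔  ((∃s.F ⊓ D) ⊓ (¬C ⊓ ¬E)) unsat w.r.t. T
   all branches close; clash {C, ¬C} at x₀
2. Hence (∃s.F ⊓ D) ⊑ (C ⊔ E): entailed.

Yes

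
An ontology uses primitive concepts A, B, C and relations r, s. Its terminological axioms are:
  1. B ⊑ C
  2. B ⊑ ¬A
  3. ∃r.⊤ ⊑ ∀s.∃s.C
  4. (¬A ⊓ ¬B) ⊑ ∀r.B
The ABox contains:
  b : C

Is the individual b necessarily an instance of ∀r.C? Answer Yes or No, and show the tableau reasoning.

1. b : ∀r.C?  L(b) = {C} ∪ {∃r.¬C}
   open: L(b) ⊇ {A, C, ¬B, ∀s.∃s.C, ∃r.¬C} (+ ∃-successors) — b ∉ ∀r.C possible
2. Hence b : ∀r.C: not entailed.

No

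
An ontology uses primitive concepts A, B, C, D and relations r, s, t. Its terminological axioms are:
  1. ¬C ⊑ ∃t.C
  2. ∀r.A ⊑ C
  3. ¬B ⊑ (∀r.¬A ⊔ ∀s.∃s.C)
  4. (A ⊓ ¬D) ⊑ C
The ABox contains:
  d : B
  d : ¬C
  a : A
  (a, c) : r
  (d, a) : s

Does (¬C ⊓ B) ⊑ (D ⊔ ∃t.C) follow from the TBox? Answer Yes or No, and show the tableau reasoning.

1. (¬C ⊓ B) ⊑ (D ⊔ ∃t.C)  ⇔  ((¬C ⊓ B) ⊓ (¬D ⊓ ∀t.¬C)) unsat w.r.t. T
   all branches close; clash {C, ¬C} at x₀
2. Hence (¬C ⊓ B) ⊑ (D ⊔ ∃t.C): entailed.

Yes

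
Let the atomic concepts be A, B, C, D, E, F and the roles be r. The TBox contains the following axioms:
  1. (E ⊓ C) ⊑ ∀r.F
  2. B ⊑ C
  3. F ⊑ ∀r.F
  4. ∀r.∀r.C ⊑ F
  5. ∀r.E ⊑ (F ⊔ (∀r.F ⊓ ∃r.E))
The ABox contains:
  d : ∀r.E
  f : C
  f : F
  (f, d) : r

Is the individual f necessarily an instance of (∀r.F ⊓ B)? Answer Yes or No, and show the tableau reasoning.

1. f : (∀r.F ⊓ B)?  L(f) = {C, F} ∪ {(∃r.¬F ⊔ ¬B)}
   apply at f: F⊑∀r.F
   open: L(f) ⊇ {C, F, ¬B, ∀r.F, ∃r.¬E} (+ ∃-successors) — f ∉ (∀r.F ⊓ B) possible
2. Hence f : (∀r.F ⊓ B): not entailed.

No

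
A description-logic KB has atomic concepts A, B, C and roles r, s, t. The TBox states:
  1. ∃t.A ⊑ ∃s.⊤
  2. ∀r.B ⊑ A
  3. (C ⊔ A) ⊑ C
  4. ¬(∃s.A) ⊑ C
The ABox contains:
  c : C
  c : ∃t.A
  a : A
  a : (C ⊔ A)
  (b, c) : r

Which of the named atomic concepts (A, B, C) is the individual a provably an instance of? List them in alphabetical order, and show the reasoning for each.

1. a : A?  L(a) = {A, (C ⊔ A)} ∪ {¬A}
   clash {A, ¬A} at a — a ∈ A
2. a : B?  L(a) = {A, (C ⊔ A)} ∪ {¬B}
   apply at a: (C ⊔ A)⊑C
   open: L(a) ⊇ {A, C, ¬B, ∀t.¬A, ∃s.A} (+ ∃-successors) — a ∉ B possible
3. a : C?  L(a) = {A, (C ⊔ A)} ∪ {¬C}
   clash {C, ¬C} at a — a ∈ C
4. Entailed for a: {A, C}

{A, C}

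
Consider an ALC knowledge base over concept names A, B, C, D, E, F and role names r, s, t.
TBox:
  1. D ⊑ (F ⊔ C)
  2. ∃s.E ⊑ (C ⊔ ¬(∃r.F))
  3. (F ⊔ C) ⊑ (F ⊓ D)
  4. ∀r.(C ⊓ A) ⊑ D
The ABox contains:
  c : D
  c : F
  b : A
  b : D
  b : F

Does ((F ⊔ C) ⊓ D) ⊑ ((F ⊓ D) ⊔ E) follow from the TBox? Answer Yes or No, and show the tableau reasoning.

Yes

1. ((F ⊔ C) ⊓ D) ⊑ ((F ⊓ D) ⊔ E)  ⇔  (((F ⊔ C) ⊓ D) ⊓ ((¬F ⊔ ¬D) ⊓ ¬E)) unsat w.r.t. T
   all branches close; clash {D, ¬D} at x₀
2. Hence ((F ⊔ C) ⊓ D) ⊑ ((F ⊓ D) ⊔ E): entailed.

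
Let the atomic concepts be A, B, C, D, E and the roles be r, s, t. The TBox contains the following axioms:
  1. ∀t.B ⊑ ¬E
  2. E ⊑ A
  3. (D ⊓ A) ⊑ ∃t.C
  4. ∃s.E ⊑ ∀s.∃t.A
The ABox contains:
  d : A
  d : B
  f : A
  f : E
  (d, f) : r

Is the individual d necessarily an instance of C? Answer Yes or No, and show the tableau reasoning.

1. d : C?  L(d) = {A, B} ∪ {¬C}
   open: L(d) ⊇ {A, B, ¬C, ¬D, ∀s.¬E, …} (+ ∃-successors) — d ∉ C possible
2. Hence d : C: not entailed.

No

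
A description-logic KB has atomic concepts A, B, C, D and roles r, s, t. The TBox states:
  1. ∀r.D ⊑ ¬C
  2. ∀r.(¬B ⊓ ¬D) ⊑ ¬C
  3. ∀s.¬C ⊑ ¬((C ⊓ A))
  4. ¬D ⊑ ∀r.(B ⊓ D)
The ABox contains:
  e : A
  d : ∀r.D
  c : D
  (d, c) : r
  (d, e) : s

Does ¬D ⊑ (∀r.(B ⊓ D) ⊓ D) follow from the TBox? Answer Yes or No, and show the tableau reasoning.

No

1. ¬D ⊑ (∀r.(B ⊓ D) ⊓ D)  ⇔  (¬D ⊓ (∃r.(¬B ⊔ ¬D) ⊔ ¬D)) unsat w.r.t. T
   apply at x₀: ¬D⊑∀r.(B ⊓ D)
   open: L(x₀) ⊇ {¬C, ¬D, ∀r.(B ⊓ D), ∃r.(B ⊔ D), ∃s.C} (+ ∃-successors)
2. Hence ¬D ⊑ (∀r.(B ⊓ D) ⊓ D): not entailed.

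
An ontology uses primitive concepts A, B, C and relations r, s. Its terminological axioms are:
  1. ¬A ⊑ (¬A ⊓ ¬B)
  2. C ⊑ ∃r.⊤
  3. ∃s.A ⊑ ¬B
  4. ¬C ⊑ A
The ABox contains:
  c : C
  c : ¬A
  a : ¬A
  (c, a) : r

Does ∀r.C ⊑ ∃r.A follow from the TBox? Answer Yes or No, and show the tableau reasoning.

No

1. ∀r.C ⊑ ∃r.A  ⇔  (∀r.C ⊓ ∀r.¬A) unsat w.r.t. T
   open: L(x₀) ⊇ {A, C, ∀r.C, ∀r.¬A, ∀s.¬A, …} (+ ∃-successors)
2. Hence ∀r.C ⊑ ∃r.A: not entailed.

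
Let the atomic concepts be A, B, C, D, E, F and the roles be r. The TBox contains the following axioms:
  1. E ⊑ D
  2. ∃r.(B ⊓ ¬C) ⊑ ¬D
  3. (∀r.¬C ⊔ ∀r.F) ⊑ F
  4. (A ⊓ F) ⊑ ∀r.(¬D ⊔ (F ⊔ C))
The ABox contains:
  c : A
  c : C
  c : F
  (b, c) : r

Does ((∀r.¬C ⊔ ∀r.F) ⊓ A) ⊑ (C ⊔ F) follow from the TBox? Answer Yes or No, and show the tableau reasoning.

1. ((∀r.¬C ⊔ ∀r.F) ⊓ A) ⊑ (C ⊔ F)  ⇔  (((∀r.¬C ⊔ ∀r.F) ⊓ A) ⊓ (¬C ⊓ ¬F)) unsat w.r.t. T
   all branches close; clash {F, ¬F} at x₀
2. Hence ((∀r.¬C ⊔ ∀r.F) ⊓ A) ⊑ (C ⊔ F): entailed.

Yes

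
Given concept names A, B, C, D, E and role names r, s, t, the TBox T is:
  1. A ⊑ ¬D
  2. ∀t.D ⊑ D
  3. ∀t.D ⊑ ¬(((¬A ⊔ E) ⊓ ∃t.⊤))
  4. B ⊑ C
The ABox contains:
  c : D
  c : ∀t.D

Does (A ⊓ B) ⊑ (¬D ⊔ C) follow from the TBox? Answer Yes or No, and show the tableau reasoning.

1. (A ⊓ B) ⊑ (¬D ⊔ C)  ⇔  ((A ⊓ B) ⊓ (D ⊓ ¬C)) unsat w.r.t. T
   all branches close; clash {D, ¬D} at x₀
2. Hence (A ⊓ B) ⊑ (¬D ⊔ C): entailed.

Yes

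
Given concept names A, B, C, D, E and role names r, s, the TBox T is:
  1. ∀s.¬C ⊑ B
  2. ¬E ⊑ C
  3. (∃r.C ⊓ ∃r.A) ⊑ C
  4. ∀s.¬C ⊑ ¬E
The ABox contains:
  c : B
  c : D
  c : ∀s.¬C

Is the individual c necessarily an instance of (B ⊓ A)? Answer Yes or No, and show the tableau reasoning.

1. c : (B ⊓ A)?  L(c) = {B, D, ∀s.¬C} ∪ {(¬B ⊔ ¬A)}
   apply at c: ∀s.¬C⊑¬E
   open: L(c) ⊇ {B, C, D, ¬A, ¬E, …} — c ∉ (B ⊓ A) possible
2. Hence c : (B ⊓ A): not entailed.

No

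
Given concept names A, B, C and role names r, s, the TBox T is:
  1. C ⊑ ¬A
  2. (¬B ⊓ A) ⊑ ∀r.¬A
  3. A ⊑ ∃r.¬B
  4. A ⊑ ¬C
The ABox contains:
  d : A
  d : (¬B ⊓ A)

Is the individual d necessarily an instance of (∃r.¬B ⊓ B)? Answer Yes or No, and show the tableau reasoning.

1. d : (∃r.¬B ⊓ B)?  L(d) = {A, (¬B ⊓ A)} ∪ {(∀r.B ⊔ ¬B)}
   apply at d: (¬B ⊓ A)⊑∀r.¬A; A⊑∃r.¬B; A⊑¬C
   open: L(d) ⊇ {A, ¬B, ¬C, ∀r.¬A, ∃r.¬B} (+ ∃-successors) — d ∉ (∃r.¬B ⊓ B) possible
2. Hence d : (∃r.¬B ⊓ B): not entailed.

No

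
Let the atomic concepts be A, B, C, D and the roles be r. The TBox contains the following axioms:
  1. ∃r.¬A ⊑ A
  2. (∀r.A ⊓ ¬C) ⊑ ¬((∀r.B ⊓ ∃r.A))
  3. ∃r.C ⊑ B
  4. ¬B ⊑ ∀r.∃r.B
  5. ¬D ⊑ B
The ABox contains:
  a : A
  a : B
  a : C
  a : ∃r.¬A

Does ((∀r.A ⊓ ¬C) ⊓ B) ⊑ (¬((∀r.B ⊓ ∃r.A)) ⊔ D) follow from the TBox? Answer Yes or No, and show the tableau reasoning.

1. ((∀r.A ⊓ ¬C) ⊓ B) ⊑ (¬((∀r.B ⊓ ∃r.A)) ⊔ D)  ⇔  (((∀r.A ⊓ ¬C) ⊓ B) ⊓ ((∀r.B ⊓ ∃r.A) ⊓ ¬D)) unsat w.r.t. T
   all branches close; clash {A, ¬A} at an ∃-successor
2. Hence ((∀r.A ⊓ ¬C) ⊓ B) ⊑ (¬((∀r.B ⊓ ∃r.A)) ⊔ D): entailed.

Yes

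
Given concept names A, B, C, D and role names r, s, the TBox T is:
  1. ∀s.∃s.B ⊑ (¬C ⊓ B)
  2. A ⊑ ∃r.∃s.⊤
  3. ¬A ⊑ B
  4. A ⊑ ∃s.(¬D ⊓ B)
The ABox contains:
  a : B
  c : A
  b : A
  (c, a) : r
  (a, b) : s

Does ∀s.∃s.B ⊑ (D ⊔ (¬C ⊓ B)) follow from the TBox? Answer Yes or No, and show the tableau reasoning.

1. ∀s.∃s.B ⊑ (D ⊔ (¬C ⊓ B))  ⇔  (∀s.∃s.B ⊓ (¬D ⊓ (C ⊔ ¬B))) unsat w.r.t. T
   all branches close; clash {B, ¬B} at x₀
2. Hence ∀s.∃s.B ⊑ (D ⊔ (¬C ⊓ B)): entailed.

Yes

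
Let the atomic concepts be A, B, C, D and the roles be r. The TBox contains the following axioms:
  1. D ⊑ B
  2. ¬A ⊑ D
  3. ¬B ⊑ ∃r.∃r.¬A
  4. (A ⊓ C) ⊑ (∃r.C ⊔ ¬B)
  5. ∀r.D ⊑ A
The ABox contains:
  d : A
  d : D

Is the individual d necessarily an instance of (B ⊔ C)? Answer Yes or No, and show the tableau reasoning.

1. d : (B ⊔ C)?  L(d) = {A, D} ∪ {(¬B ⊓ ¬C)}
   clash {B, ¬B} at d — d ∈ (B ⊔ C)
2. Hence d : (B ⊔ C): entailed.

Yes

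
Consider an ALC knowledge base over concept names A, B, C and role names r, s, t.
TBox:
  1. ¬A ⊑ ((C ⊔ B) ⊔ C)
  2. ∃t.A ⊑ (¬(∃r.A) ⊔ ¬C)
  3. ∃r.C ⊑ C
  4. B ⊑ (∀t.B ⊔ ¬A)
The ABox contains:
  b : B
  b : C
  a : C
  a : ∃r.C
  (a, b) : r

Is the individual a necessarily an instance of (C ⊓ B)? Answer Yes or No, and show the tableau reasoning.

1. a : (C ⊓ B)?  L(a) = {C, ∃r.C} ∪ {(¬C ⊔ ¬B)}
   open: L(a) ⊇ {A, C, ¬B, ∀t.¬A, ∃r.C} (+ ∃-successors) — a ∉ (C ⊓ B) possible
2. Hence a : (C ⊓ B): not entailed.

No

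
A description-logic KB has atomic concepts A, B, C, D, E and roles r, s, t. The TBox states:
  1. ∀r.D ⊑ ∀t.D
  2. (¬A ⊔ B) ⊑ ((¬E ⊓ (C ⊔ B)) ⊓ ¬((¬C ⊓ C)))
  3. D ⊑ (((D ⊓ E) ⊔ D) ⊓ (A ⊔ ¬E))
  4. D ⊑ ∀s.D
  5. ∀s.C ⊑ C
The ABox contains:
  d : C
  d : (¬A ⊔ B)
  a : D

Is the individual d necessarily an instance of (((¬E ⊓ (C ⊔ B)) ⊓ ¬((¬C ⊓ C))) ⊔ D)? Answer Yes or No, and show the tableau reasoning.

1. d : (((¬E ⊓ (C ⊔ B)) ⊓ ¬((¬C ⊓ C))) ⊔ D)?  L(d) = {C, (¬A ⊔ B)} ∪ {(((E ⊔ (¬C ⊓ ¬B)) ⊔ (¬C ⊓ C)) ⊓ ¬D)}
   clash {C, ¬C} at d — d ∈ (((¬E ⊓ (C ⊔ B)) ⊓ ¬((¬C ⊓ C))) ⊔ D)
2. Hence d : (((¬E ⊓ (C ⊔ B)) ⊓ ¬((¬C ⊓ C))) ⊔ D): entailed.

Yes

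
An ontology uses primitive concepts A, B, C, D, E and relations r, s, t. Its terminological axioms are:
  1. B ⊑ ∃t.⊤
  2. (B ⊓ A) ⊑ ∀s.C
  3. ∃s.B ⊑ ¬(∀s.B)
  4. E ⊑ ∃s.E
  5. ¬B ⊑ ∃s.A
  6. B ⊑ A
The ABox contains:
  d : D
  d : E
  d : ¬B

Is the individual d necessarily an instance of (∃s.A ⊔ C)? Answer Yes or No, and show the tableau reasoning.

1. d : (∃s.A ⊔ C)?  L(d) = {D, E, ¬B} ∪ {(∀s.¬A ⊓ ¬C)}
   clash {A, ¬A} at an ∃-successor — d ∈ (∃s.A ⊔ C)
2. Hence d : (∃s.A ⊔ C): entailed.

Yes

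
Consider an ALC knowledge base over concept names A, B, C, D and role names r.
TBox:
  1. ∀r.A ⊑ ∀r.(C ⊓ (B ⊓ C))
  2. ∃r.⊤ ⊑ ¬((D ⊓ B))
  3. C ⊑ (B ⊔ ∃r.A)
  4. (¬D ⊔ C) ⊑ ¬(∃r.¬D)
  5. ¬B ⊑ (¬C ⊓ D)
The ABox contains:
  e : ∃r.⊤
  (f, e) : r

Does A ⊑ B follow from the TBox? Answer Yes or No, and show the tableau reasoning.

1. A ⊑ B  ⇔  (A ⊓ ¬B) unsat w.r.t. T
   apply at x₀: ¬B⊑(¬C ⊓ D)
   open: L(x₀) ⊇ {A, D, ¬B, ¬C, ∀r.(C ⊓ (B ⊓ C)), …}
2. Hence A ⊑ B: not entailed.

No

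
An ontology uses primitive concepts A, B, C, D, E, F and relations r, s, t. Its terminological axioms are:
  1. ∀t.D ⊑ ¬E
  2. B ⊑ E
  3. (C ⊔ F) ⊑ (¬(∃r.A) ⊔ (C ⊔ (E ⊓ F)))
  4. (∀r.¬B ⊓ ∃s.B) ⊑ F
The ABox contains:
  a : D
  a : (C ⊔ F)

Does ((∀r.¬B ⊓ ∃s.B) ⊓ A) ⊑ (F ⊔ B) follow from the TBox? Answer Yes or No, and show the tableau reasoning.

Yes

1. ((∀r.¬B ⊓ ∃s.B) ⊓ A) ⊑ (F ⊔ B)  ⇔  (((∀r.¬B ⊓ ∃s.B) ⊓ A) ⊓ (¬F ⊓ ¬B)) unsat w.r.t. T
   all branches close; clash {E, ¬E} at x₀
2. Hence ((∀r.¬B ⊓ ∃s.B) ⊓ A) ⊑ (F ⊔ B): entailed.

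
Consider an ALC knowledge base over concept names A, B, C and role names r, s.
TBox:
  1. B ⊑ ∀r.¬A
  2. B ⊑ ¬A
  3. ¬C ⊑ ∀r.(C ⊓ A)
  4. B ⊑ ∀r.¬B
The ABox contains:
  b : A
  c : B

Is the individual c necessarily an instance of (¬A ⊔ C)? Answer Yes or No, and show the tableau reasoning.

1. c : (¬A ⊔ C)?  L(c) = {B} ∪ {(A ⊓ ¬C)}
   clash {A, ¬A} at c — c ∈ (¬A ⊔ C)
2. Hence c : (¬A ⊔ C): entailed.

Yes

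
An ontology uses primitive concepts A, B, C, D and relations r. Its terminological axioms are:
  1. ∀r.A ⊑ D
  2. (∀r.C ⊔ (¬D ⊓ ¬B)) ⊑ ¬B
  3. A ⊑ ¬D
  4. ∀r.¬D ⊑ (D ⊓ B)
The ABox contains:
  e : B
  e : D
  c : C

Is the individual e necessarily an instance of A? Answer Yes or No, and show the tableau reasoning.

No

1. e : A?  L(e) = {B, D} ∪ {¬A}
   open: L(e) ⊇ {B, D, ¬A, ∃r.D, ∃r.¬C} (+ ∃-successors) — e ∉ A possible
2. Hence e : A: not entailed.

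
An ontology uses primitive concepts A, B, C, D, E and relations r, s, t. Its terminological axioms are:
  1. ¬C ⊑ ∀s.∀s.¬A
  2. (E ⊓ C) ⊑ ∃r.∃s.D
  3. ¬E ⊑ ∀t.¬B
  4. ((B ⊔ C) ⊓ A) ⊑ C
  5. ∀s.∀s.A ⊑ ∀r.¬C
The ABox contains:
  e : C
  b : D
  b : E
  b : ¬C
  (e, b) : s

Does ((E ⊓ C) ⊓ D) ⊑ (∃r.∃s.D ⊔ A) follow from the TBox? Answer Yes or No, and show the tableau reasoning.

1. ((E ⊓ C) ⊓ D) ⊑ (∃r.∃s.D ⊔ A)  ⇔  (((E ⊓ C) ⊓ D) ⊓ (∀r.∀s.¬D ⊓ ¬A)) unsat w.r.t. T
   all branches close; clash {C, ¬C} at an ∃-successor
2. Hence ((E ⊓ C) ⊓ D) ⊑ (∃r.∃s.D ⊔ A): entailed.

Yes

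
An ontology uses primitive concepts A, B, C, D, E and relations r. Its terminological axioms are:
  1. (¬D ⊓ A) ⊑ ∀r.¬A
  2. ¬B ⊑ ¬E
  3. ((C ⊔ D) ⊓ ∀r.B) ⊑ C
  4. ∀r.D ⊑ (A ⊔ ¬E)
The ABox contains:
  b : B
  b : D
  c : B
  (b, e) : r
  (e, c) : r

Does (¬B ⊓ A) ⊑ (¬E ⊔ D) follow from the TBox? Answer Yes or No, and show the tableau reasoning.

Yes

1. (¬B ⊓ A) ⊑ (¬E ⊔ D)  ⇔  ((¬B ⊓ A) ⊓ (E ⊓ ¬D)) unsat w.r.t. T
   all branches close; clash {E, ¬E} at x₀
2. Hence (¬B ⊓ A) ⊑ (¬E ⊔ D): entailed.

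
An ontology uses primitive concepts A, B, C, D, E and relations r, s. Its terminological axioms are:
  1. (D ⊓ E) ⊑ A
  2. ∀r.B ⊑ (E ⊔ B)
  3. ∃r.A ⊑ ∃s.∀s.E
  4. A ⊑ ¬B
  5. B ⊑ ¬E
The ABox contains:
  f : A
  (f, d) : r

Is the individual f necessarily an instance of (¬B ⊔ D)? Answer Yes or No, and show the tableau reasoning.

Yes

1. f : (¬B ⊔ D)?  L(f) = {A} ∪ {(B ⊓ ¬D)}
   clash {B, ¬B} at f — f ∈ (¬B ⊔ D)
2. Hence f : (¬B ⊔ D): entailed.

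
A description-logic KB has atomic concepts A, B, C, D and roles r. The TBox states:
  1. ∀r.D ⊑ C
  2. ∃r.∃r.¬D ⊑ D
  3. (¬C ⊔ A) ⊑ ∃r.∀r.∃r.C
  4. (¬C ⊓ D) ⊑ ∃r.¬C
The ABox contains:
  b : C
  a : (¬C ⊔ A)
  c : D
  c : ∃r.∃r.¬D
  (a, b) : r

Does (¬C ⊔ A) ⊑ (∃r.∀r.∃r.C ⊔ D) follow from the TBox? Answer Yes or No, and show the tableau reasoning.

Yes

1. (¬C ⊔ A) ⊑ (∃r.∀r.∃r.C ⊔ D)  ⇔  ((¬C ⊔ A) ⊓ (∀r.∃r.∀r.¬C ⊓ ¬D)) unsat w.r.t. T
   all branches close; clash {D, ¬D} at x₀
2. Hence (¬C ⊔ A) ⊑ (∃r.∀r.∃r.C ⊔ D): entailed.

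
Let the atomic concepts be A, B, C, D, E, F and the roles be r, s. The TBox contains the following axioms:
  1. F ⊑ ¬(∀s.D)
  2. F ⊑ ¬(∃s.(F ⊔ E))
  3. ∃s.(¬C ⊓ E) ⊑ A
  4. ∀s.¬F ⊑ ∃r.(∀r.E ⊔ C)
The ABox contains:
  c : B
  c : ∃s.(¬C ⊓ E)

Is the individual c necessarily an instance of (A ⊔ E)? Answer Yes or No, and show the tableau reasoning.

Yes

1. c : (A ⊔ E)?  L(c) = {B, ∃s.(¬C ⊓ E)} ∪ {(¬A ⊓ ¬E)}
   clash {A, ¬A} at c — c ∈ (A ⊔ E)
2. Hence c : (A ⊔ E): entailed.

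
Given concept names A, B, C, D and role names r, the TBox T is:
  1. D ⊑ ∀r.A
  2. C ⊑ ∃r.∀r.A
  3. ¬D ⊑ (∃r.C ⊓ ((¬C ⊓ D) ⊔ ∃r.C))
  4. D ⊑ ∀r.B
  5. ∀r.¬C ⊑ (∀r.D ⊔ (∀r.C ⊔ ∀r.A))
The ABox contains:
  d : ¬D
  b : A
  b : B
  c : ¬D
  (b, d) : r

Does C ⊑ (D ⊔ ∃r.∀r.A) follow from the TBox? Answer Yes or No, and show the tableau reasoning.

Yes

1. C ⊑ (D ⊔ ∃r.∀r.A)  ⇔  (C ⊓ (¬D ⊓ ∀r.∃r.¬A)) unsat w.r.t. T
   all branches close; clash {A, ¬A} at an ∃-successor
2. Hence C ⊑ (D ⊔ ∃r.∀r.A): entailed.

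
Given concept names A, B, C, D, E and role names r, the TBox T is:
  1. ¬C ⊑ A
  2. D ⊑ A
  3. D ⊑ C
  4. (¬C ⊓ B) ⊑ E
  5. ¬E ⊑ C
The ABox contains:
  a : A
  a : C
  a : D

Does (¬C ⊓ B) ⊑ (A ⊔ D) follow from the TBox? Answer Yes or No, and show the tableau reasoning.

Yes

1. (¬C ⊓ B) ⊑ (A ⊔ D)  ⇔  ((¬C ⊓ B) ⊓ (¬A ⊓ ¬D)) unsat w.r.t. T
   all branches close; clash {A, ¬A} at x₀
2. Hence (¬C ⊓ B) ⊑ (A ⊔ D): entailed.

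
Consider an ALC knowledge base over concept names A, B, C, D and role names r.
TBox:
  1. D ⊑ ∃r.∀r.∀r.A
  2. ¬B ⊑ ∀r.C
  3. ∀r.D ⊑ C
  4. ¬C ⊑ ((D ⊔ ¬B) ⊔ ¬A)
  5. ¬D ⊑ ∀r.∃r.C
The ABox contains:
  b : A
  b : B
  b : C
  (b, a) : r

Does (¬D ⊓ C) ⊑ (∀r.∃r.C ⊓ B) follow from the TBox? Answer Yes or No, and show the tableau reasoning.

1. (¬D ⊓ C) ⊑ (∀r.∃r.C ⊓ B)  ⇔  ((¬D ⊓ C) ⊓ (∃r.∀r.¬C ⊔ ¬B)) unsat w.r.t. T
   apply at x₀: ¬D⊑∀r.∃r.C
   open: L(x₀) ⊇ {C, ¬B, ¬D, ∀r.C, ∀r.∃r.C}
2. Hence (¬D ⊓ C) ⊑ (∀r.∃r.C ⊓ B): not entailed.

No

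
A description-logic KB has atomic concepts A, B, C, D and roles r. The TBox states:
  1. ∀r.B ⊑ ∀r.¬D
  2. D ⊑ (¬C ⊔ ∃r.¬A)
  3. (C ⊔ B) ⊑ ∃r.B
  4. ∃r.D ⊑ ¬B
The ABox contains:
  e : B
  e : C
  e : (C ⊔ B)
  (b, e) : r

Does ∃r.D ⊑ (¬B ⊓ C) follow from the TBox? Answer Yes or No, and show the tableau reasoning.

No

1. ∃r.D ⊑ (¬B ⊓ C)  ⇔  (∃r.D ⊓ (B ⊔ ¬C)) unsat w.r.t. T
   apply at x₀: ∃r.D⊑¬B
   open: L(x₀) ⊇ {¬B, ¬C, ¬D, ∃r.D, ∃r.¬B} (+ ∃-successors)
2. Hence ∃r.D ⊑ (¬B ⊓ C): not entailed.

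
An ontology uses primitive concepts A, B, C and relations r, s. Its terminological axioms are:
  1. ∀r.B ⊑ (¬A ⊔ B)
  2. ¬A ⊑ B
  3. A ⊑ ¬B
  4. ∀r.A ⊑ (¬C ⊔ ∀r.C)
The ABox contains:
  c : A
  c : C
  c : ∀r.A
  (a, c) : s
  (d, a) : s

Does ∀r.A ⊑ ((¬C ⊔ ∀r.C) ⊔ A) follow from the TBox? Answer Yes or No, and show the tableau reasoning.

Yes

1. ∀r.A ⊑ ((¬C ⊔ ∀r.C) ⊔ A)  ⇔  (∀r.A ⊓ ((C ⊓ ∃r.¬C) ⊓ ¬A)) unsat w.r.t. T
   all branches close; clash {C, ¬C} at an ∃-successor
2. Hence ∀r.A ⊑ ((¬C ⊔ ∀r.C) ⊔ A): entailed.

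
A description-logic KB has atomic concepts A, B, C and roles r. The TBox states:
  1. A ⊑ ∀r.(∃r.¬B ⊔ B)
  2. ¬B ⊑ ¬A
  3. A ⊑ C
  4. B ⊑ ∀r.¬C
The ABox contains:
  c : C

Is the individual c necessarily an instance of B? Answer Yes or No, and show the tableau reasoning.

No

1. c : B?  L(c) = {C} ∪ {¬B}
   apply at c: ¬B⊑¬A
   open: L(c) ⊇ {C, ¬A, ¬B} — c ∉ B possible
2. Hence c : B: not entailed.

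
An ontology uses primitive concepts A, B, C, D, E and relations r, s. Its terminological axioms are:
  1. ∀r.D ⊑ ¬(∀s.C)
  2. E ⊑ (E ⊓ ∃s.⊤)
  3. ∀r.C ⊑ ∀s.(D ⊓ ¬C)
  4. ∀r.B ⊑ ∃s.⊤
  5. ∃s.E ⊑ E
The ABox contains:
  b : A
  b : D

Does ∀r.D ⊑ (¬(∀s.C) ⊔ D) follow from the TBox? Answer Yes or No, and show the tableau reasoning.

Yes

1. ∀r.D ⊑ (¬(∀s.C) ⊔ D)  ⇔  (∀r.D ⊓ (∀s.C ⊓ ¬D)) unsat w.r.t. T
   all branches close; clash {C, ¬C} at an ∃-successor
2. Hence ∀r.D ⊑ (¬(∀s.C) ⊔ D): entailed.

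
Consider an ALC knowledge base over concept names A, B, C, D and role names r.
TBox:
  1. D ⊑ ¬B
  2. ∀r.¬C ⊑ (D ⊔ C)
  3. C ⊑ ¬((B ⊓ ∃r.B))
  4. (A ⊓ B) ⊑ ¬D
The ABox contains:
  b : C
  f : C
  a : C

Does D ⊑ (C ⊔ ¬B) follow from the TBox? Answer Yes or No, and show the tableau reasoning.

1. D ⊑ (C ⊔ ¬B)  ⇔  (D ⊓ (¬C ⊓ B)) unsat w.r.t. T
   all branches close; clash {B, ¬B} at x₀
2. Hence D ⊑ (C ⊔ ¬B): entailed.

Yes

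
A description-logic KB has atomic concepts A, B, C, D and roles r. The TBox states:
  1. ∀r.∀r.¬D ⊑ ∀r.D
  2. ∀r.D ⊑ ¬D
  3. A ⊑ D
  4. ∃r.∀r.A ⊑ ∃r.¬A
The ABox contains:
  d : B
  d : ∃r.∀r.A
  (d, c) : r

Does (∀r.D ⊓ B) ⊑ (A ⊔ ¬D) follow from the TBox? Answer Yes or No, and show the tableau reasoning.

1. (∀r.D ⊓ B) ⊑ (A ⊔ ¬D)  ⇔  ((∀r.D ⊓ B) ⊓ (¬A ⊓ D)) unsat w.r.t. T
   all branches close; clash {D, ¬D} at x₀
2. Hence (∀r.D ⊓ B) ⊑ (A ⊔ ¬D): entailed.

Yes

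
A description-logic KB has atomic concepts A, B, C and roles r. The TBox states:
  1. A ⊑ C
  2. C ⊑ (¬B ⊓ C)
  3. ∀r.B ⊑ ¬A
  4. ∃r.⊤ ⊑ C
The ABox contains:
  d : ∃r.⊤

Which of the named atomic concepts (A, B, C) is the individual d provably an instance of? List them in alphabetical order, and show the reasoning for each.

{C}

1. d : A?  L(d) = {∃r.⊤} ∪ {¬A}
   apply at d: ∃r.⊤⊑C
   open: L(d) ⊇ {C, ¬A, ¬B, ∃r.⊤} (+ ∃-successors) — d ∉ A possible
2. d : B?  L(d) = {∃r.⊤} ∪ {¬B}
   apply at d: ∃r.⊤⊑C
   open: L(d) ⊇ {C, ¬A, ¬B, ∃r.⊤} (+ ∃-successors) — d ∉ B possible
3. d : C?  L(d) = {∃r.⊤} ∪ {¬C}
   clash {C, ¬C} at d — d ∈ C
4. Entailed for d: {C}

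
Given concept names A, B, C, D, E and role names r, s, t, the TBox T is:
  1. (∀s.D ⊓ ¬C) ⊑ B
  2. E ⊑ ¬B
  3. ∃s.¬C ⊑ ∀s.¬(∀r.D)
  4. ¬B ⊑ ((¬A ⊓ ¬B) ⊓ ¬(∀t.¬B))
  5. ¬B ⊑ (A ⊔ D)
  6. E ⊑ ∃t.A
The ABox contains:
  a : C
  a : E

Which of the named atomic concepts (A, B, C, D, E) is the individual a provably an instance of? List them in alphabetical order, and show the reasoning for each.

1. a : A?  L(a) = {C, E} ∪ {¬A}
   apply at a: E⊑¬B; E⊑∃t.A
   open: L(a) ⊇ {C, D, E, ¬A, ¬B, …} (+ ∃-successors) — a ∉ A possible
2. a : B?  L(a) = {C, E} ∪ {¬B}
   apply at a: ¬B⊑((¬A ⊓ ¬B) ⊓ ¬(∀t.¬B)); ¬B⊑(A ⊔ D); E⊑∃t.A
   open: L(a) ⊇ {C, D, E, ¬A, ¬B, …} (+ ∃-successors) — a ∉ B possible
3. a : C?  L(a) = {C, E} ∪ {¬C}
   clash {C, ¬C} at a — a ∈ C
4. a : D?  L(a) = {C, E} ∪ {¬D}
   clash {D, ¬D} at a — a ∈ D
5. a : E?  L(a) = {C, E} ∪ {¬E}
   clash {E, ¬E} at a — a ∈ E
6. Entailed for a: {C, D, E}

{C, D, E}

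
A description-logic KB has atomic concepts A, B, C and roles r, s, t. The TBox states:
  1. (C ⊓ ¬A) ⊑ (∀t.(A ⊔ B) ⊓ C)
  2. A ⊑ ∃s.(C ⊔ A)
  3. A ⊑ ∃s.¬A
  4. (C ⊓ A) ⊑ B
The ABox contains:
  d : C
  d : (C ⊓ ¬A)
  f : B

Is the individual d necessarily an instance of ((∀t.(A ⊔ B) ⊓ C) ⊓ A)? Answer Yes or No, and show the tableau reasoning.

No

1. d : ((∀t.(A ⊔ B) ⊓ C) ⊓ A)?  L(d) = {C, (C ⊓ ¬A)} ∪ {((∃t.(¬A ⊓ ¬B) ⊔ ¬C) ⊔ ¬A)}
   apply at d: (C ⊓ ¬A)⊑(∀t.(A ⊔ B) ⊓ C)
   open: L(d) ⊇ {C, ¬A, ∀t.(A ⊔ B)} — d ∉ ((∀t.(A ⊔ B) ⊓ C) ⊓ A) possible
2. Hence d : ((∀t.(A ⊔ B) ⊓ C) ⊓ A): not entailed.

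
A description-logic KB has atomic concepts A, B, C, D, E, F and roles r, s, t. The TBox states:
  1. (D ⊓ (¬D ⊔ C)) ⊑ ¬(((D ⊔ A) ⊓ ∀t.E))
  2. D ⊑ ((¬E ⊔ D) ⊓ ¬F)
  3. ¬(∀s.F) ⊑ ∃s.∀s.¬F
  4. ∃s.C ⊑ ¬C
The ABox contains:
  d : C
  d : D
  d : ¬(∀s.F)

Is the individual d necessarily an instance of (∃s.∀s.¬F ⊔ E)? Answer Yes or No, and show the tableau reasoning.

1. d : (∃s.∀s.¬F ⊔ E)?  L(d) = {C, D, ¬(∀s.F)} ∪ {(∀s.∃s.F ⊓ ¬E)}
   clash {C, ¬C} at d — d ∈ (∃s.∀s.¬F ⊔ E)
2. Hence d : (∃s.∀s.¬F ⊔ E): entailed.

Yes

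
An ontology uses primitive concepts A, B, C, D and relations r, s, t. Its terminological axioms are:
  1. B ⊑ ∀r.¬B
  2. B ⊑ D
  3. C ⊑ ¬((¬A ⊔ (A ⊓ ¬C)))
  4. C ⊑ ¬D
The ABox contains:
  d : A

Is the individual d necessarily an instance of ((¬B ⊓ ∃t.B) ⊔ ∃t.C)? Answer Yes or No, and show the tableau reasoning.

1. d : ((¬B ⊓ ∃t.B) ⊔ ∃t.C)?  L(d) = {A} ∪ {((B ⊔ ∀t.¬B) ⊓ ∀t.¬C)}
   open: L(d) ⊇ {A, ¬B, ¬C, ∀t.¬B, ∀t.¬C} — d ∉ ((¬B ⊓ ∃t.B) ⊔ ∃t.C) possible
2. Hence d : ((¬B ⊓ ∃t.B) ⊔ ∃t.C): not entailed.

No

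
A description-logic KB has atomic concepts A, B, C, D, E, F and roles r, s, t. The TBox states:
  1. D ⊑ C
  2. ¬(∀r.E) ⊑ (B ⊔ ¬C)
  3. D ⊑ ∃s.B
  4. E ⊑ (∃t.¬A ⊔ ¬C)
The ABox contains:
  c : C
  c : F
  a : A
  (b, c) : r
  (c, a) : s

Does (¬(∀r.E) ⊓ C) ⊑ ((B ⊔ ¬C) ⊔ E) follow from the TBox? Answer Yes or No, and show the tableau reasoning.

Yes

1. (¬(∀r.E) ⊓ C) ⊑ ((B ⊔ ¬C) ⊔ E)  ⇔  ((∃r.¬E ⊓ C) ⊓ ((¬B ⊓ C) ⊓ ¬E)) unsat w.r.t. T
   all branches close; clash {C, ¬C} at x₀
2. Hence (¬(∀r.E) ⊓ C) ⊑ ((B ⊔ ¬C) ⊔ E): entailed.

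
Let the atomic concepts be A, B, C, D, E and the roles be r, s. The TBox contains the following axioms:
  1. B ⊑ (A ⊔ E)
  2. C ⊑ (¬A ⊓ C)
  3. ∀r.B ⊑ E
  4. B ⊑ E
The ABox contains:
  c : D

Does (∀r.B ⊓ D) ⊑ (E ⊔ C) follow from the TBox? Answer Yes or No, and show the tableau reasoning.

1. (∀r.B ⊓ D) ⊑ (E ⊔ C)  ⇔  ((∀r.B ⊓ D) ⊓ (¬E ⊓ ¬C)) unsat w.r.t. T
   all branches close; clash {E, ¬E} at x₀
2. Hence (∀r.B ⊓ D) ⊑ (E ⊔ C): entailed.

Yes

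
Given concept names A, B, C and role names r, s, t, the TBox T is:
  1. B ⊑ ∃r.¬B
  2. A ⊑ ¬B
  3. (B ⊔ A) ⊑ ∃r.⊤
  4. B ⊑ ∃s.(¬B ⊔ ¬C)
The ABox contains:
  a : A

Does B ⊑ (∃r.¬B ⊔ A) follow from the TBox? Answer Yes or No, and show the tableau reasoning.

Yes

1. B ⊑ (∃r.¬B ⊔ A)  ⇔  (B ⊓ (∀r.B ⊓ ¬A)) unsat w.r.t. T
   all branches close; clash {B, ¬B} at an ∃-successor
2. Hence B ⊑ (∃r.¬B ⊔ A): entailed.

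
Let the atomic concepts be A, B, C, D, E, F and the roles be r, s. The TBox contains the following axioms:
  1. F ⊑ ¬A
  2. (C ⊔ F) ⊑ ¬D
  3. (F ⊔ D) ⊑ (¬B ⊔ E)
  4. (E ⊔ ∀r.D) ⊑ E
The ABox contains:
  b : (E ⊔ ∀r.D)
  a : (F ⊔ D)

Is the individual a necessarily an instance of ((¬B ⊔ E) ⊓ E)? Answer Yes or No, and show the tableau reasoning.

No

1. a : ((¬B ⊔ E) ⊓ E)?  L(a) = {(F ⊔ D)} ∪ {((B ⊓ ¬E) ⊔ ¬E)}
   apply at a: (F ⊔ D)⊑(¬B ⊔ E)
   open: L(a) ⊇ {F, ¬A, ¬B, ¬D, ¬E, …} (+ ∃-successors) — a ∉ ((¬B ⊔ E) ⊓ E) possible
2. Hence a : ((¬B ⊔ E) ⊓ E): not entailed.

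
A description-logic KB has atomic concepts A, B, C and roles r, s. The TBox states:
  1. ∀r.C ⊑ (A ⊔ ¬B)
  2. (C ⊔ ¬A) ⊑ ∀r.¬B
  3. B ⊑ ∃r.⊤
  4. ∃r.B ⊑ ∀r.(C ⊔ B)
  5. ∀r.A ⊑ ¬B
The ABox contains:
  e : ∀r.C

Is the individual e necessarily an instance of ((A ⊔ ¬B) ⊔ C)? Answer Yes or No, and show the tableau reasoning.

Yes

1. e : ((A ⊔ ¬B) ⊔ C)?  L(e) = {∀r.C} ∪ {((¬A ⊓ B) ⊓ ¬C)}
   clash {B, ¬B} at e — e ∈ ((A ⊔ ¬B) ⊔ C)
2. Hence e : ((A ⊔ ¬B) ⊔ C): entailed.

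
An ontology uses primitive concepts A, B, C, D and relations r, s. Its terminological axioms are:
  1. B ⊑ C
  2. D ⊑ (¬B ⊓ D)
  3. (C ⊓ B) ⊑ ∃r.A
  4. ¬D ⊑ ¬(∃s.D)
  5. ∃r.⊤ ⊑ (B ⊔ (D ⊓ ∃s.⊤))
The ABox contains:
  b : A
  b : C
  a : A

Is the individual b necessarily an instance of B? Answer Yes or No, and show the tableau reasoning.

1. b : B?  L(b) = {A, C} ∪ {¬B}
   open: L(b) ⊇ {A, C, D, ¬B, ∀r.⊥} — b ∉ B possible
2. Hence b : B: not entailed.

No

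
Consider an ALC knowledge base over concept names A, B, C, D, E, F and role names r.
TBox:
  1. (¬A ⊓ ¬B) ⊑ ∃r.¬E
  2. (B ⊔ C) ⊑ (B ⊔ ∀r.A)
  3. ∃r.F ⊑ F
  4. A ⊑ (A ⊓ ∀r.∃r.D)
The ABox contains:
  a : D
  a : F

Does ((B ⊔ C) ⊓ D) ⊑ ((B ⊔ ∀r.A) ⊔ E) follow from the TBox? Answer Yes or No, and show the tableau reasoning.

1. ((B ⊔ C) ⊓ D) ⊑ ((B ⊔ ∀r.A) ⊔ E)  ⇔  (((B ⊔ C) ⊓ D) ⊓ ((¬B ⊓ ∃r.¬A) ⊓ ¬E)) unsat w.r.t. T
   all branches close; clash {A, ¬A} at an ∃-successor
2. Hence ((B ⊔ C) ⊓ D) ⊑ ((B ⊔ ∀r.A) ⊔ E): entailed.

Yes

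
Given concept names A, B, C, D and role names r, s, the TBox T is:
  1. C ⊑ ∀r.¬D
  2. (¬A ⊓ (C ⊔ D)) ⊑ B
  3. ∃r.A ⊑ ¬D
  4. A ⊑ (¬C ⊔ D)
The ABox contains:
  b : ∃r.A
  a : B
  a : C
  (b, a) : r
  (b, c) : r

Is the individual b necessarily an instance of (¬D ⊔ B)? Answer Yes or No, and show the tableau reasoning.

1. b : (¬D ⊔ B)?  L(b) = {∃r.A} ∪ {(D ⊓ ¬B)}
   clash {D, ¬D} at b — b ∈ (¬D ⊔ B)
2. Hence b : (¬D ⊔ B): entailed.

Yes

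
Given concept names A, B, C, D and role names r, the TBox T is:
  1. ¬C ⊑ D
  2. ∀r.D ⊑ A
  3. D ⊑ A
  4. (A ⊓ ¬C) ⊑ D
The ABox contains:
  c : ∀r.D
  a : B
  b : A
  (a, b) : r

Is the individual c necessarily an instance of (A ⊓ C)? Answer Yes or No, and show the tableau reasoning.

No

1. c : (A ⊓ C)?  L(c) = {∀r.D} ∪ {(¬A ⊔ ¬C)}
   apply at c: ∀r.D⊑A
   open: L(c) ⊇ {A, D, ¬C, ∀r.D} — c ∉ (A ⊓ C) possible
2. Hence c : (A ⊓ C): not entailed.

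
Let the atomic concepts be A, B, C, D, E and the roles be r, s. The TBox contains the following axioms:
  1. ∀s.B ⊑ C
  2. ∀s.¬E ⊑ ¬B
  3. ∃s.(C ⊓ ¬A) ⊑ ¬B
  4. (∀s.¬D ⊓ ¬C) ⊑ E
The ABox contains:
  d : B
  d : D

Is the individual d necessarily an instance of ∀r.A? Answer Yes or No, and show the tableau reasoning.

1. d : ∀r.A?  L(d) = {B, D} ∪ {∃r.¬A}
   open: L(d) ⊇ {B, D, ∀s.(¬C ⊔ A), ∃r.¬A, ∃s.D, …} (+ ∃-successors) — d ∉ ∀r.A possible
2. Hence d : ∀r.A: not entailed.

No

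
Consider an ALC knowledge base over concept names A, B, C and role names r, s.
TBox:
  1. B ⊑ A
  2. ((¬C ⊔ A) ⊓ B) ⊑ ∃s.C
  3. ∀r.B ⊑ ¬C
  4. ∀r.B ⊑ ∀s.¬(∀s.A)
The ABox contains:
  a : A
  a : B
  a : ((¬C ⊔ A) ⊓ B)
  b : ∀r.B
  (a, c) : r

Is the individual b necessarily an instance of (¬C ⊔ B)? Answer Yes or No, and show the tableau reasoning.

Yes

1. b : (¬C ⊔ B)?  L(b) = {∀r.B} ∪ {(C ⊓ ¬B)}
   clash {C, ¬C} at b — b ∈ (¬C ⊔ B)
2. Hence b : (¬C ⊔ B): entailed.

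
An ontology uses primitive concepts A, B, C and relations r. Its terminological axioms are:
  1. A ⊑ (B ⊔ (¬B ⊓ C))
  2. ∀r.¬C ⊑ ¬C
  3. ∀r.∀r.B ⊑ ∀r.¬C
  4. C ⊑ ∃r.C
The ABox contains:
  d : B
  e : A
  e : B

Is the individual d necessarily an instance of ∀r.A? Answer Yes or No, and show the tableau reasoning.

1. d : ∀r.A?  L(d) = {B} ∪ {∃r.¬A}
   open: L(d) ⊇ {B, ¬A, ¬C, ∃r.¬A, ∃r.∃r.¬B} (+ ∃-successors) — d ∉ ∀r.A possible
2. Hence d : ∀r.A: not entailed.

No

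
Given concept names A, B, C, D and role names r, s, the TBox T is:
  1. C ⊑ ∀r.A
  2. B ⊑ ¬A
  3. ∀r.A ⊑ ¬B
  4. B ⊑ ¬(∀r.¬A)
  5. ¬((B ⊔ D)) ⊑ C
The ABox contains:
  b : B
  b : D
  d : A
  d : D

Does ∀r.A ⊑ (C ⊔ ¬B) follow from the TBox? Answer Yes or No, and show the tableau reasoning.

Yes

1. ∀r.A ⊑ (C ⊔ ¬B)  ⇔  (∀r.A ⊓ (¬C ⊓ B)) unsat w.r.t. T
   all branches close; clash {C, ¬C} at x₀
2. Hence ∀r.A ⊑ (C ⊔ ¬B): entailed.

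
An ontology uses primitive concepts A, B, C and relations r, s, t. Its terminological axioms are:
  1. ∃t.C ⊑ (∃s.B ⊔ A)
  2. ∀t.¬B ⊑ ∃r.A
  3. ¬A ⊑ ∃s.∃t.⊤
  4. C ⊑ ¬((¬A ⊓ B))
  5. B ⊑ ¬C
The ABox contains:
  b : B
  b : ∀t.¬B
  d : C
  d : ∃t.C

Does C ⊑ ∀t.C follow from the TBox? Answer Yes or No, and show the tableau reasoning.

1. C ⊑ ∀t.C  ⇔  (C ⊓ ∃t.¬C) unsat w.r.t. T
   apply at x₀: C⊑¬((¬A ⊓ B))
   open: L(x₀) ⊇ {A, C, ¬B, ∀t.¬C, ∃t.B, …} (+ ∃-successors)
2. Hence C ⊑ ∀t.C: not entailed.

No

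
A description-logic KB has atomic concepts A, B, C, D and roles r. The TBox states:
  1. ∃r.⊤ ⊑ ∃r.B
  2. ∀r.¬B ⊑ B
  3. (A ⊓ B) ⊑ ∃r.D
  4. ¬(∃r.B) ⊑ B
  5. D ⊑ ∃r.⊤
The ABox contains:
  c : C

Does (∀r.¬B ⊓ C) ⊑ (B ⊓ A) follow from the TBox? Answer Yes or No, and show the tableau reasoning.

1. (∀r.¬B ⊓ C) ⊑ (B ⊓ A)  ⇔  ((∀r.¬B ⊓ C) ⊓ (¬B ⊔ ¬A)) unsat w.r.t. T
   apply at x₀: ∀r.¬B⊑B; ¬(∃r.B)⊑B
   open: L(x₀) ⊇ {B, C, ¬A, ¬D, ∀r.¬B, …}
2. Hence (∀r.¬B ⊓ C) ⊑ (B ⊓ A): not entailed.

No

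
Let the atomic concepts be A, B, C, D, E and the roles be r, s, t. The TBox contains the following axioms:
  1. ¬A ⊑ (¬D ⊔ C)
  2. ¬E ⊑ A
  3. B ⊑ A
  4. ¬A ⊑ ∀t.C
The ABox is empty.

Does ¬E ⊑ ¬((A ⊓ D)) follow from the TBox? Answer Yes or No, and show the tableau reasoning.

1. ¬E ⊑ ¬((A ⊓ D))  ⇔  (¬E ⊓ (A ⊓ D)) unsat w.r.t. T
   open: L(x₀) ⊇ {A, D, ¬E}
2. Hence ¬E ⊑ ¬((A ⊓ D)): not entailed.

No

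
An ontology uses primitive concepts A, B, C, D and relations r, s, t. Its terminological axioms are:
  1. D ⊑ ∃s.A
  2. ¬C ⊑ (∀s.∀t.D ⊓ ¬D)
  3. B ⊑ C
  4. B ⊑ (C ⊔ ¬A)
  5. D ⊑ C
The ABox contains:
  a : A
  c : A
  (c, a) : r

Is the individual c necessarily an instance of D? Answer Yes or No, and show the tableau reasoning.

No

1. c : D?  L(c) = {A} ∪ {¬D}
   open: L(c) ⊇ {A, C, ¬B, ¬D} — c ∉ D possible
2. Hence c : D: not entailed.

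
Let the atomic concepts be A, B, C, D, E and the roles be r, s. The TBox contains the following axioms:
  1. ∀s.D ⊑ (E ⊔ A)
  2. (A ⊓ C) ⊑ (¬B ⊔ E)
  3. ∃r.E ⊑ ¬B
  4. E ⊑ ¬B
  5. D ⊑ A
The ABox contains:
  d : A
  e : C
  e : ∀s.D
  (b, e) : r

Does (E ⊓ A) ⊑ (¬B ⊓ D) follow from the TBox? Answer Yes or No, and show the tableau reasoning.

1. (E ⊓ A) ⊑ (¬B ⊓ D)  ⇔  ((E ⊓ A) ⊓ (B ⊔ ¬D)) unsat w.r.t. T
   apply at x₀: E⊑¬B
   open: L(x₀) ⊇ {A, E, ¬B, ¬C, ¬D, …} (+ ∃-successors)
2. Hence (E ⊓ A) ⊑ (¬B ⊓ D): not entailed.

No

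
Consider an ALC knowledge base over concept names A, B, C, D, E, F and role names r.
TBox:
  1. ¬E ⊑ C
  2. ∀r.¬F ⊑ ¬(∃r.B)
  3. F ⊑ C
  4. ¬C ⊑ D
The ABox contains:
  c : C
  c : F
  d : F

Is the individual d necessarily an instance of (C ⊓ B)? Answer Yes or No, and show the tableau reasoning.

1. d : (C ⊓ B)?  L(d) = {F} ∪ {(¬C ⊔ ¬B)}
   apply at d: F⊑C
   open: L(d) ⊇ {C, F, ¬B, ∃r.F} (+ ∃-successors) — d ∉ (C ⊓ B) possible
2. Hence d : (C ⊓ B): not entailed.

No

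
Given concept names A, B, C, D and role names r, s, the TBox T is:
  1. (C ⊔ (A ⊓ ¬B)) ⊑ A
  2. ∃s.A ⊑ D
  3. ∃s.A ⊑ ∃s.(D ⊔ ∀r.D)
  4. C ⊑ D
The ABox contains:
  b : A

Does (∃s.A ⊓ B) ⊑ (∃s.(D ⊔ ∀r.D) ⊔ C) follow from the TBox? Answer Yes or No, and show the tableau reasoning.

1. (∃s.A ⊓ B) ⊑ (∃s.(D ⊔ ∀r.D) ⊔ C)  ⇔  ((∃s.A ⊓ B) ⊓ (∀s.(¬D ⊓ ∃r.¬D) ⊓ ¬C)) unsat w.r.t. T
   all branches close; clash {D, ¬D} at an ∃-successor
2. Hence (∃s.A ⊓ B) ⊑ (∃s.(D ⊔ ∀r.D) ⊔ C): entailed.

Yes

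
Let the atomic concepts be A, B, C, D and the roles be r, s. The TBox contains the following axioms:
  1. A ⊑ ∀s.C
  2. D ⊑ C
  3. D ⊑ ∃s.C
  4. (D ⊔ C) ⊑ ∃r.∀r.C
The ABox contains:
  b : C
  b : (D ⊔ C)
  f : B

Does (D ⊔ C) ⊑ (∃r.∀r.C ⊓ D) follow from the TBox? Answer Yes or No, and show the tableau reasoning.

No

1. (D ⊔ C) ⊑ (∃r.∀r.C ⊓ D)  ⇔  ((D ⊔ C) ⊓ (∀r.∃r.¬C ⊔ ¬D)) unsat w.r.t. T
   apply at x₀: (D ⊔ C)⊑∃r.∀r.C
   open: L(x₀) ⊇ {C, ¬A, ¬D, ∃r.∀r.C} (+ ∃-successors)
2. Hence (D ⊔ C) ⊑ (∃r.∀r.C ⊓ D): not entailed.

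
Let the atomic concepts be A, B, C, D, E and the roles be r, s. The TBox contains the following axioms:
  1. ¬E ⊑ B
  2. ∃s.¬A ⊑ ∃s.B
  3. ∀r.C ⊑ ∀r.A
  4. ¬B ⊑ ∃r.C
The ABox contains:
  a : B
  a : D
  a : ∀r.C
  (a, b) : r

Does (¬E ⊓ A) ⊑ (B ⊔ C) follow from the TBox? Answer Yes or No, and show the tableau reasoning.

Yes

1. (¬E ⊓ A) ⊑ (B ⊔ C)  ⇔  ((¬E ⊓ A) ⊓ (¬B ⊓ ¬C)) unsat w.r.t. T
   all branches close; clash {B, ¬B} at x₀
2. Hence (¬E ⊓ A) ⊑ (B ⊔ C): entailed.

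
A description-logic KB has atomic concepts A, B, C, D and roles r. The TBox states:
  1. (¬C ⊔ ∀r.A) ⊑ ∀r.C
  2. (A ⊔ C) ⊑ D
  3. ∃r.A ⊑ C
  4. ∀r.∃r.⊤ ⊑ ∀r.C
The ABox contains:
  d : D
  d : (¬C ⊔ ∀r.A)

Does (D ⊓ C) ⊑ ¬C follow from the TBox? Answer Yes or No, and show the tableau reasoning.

No

1. (D ⊓ C) ⊑ ¬C  ⇔  ((D ⊓ C) ⊓ C) unsat w.r.t. T
   open: L(x₀) ⊇ {C, D, ∃r.¬A, ∃r.∀r.⊥} (+ ∃-successors)
2. Hence (D ⊓ C) ⊑ ¬C: not entailed.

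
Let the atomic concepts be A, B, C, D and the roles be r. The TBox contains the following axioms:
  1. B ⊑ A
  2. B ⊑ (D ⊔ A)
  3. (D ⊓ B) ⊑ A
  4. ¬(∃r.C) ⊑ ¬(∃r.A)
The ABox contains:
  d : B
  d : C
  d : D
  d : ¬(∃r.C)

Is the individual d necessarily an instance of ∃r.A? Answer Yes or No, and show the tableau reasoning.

No

1. d : ∃r.A?  L(d) = {B, C, D, ¬(∃r.C)} ∪ {∀r.¬A}
   apply at d: B⊑A; B⊑(D ⊔ A)
   open: L(d) ⊇ {A, B, C, D, ∀r.¬A, …} — d ∉ ∃r.A possible
2. Hence d : ∃r.A: not entailed.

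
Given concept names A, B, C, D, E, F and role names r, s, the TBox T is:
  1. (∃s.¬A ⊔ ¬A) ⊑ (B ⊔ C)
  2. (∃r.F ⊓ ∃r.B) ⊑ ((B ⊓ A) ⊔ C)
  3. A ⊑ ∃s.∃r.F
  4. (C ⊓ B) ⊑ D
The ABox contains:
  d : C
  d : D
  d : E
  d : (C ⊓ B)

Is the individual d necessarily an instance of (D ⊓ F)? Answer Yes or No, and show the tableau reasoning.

1. d : (D ⊓ F)?  L(d) = {C, D, E, (C ⊓ B)} ∪ {(¬D ⊔ ¬F)}
   open: L(d) ⊇ {A, B, C, D, E, …} (+ ∃-successors) — d ∉ (D ⊓ F) possible
2. Hence d : (D ⊓ F): not entailed.

No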